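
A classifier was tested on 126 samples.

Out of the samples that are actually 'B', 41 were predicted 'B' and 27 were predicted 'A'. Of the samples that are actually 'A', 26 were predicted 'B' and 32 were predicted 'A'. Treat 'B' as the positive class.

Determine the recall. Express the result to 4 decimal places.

0.6029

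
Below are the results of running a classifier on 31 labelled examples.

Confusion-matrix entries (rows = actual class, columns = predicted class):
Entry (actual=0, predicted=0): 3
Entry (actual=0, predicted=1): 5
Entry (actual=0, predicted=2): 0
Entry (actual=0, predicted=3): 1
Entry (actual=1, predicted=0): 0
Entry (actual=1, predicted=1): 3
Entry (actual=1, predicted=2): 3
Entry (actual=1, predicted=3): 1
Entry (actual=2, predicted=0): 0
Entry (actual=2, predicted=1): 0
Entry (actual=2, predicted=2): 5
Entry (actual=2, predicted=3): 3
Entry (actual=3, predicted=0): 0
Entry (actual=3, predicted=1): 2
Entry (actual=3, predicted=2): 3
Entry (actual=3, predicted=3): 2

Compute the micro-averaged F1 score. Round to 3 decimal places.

Micro-averaging pools counts across classes: ΣTP=13, ΣFP=18, ΣFN=18.
Micro-F1 score = 2·TP/(2·TP+FP+FN) on pooled counts = 0.419 (equals overall accuracy in single-label multiclass).

0.419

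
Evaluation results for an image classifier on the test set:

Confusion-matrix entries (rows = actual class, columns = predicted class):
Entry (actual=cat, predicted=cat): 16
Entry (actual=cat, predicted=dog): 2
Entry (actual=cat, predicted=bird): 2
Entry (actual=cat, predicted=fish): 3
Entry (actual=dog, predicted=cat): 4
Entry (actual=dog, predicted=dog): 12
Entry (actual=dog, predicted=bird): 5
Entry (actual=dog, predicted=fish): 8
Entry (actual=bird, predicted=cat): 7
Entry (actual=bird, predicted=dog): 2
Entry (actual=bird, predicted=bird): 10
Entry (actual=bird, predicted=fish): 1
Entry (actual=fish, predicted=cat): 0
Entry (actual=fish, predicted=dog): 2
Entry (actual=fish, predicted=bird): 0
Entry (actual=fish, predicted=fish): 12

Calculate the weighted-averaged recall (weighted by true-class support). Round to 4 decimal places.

0.5814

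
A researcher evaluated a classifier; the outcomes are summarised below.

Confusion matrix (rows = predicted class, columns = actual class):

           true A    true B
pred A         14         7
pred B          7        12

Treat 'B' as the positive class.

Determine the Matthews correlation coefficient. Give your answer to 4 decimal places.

0.2982

MCC = (TP·TN − FP·FN) / √((TP+FP)(TP+FN)(TN+FP)(TN+FN))
Numerator = 12·14 − 7·7 = 119
Denominator = √(19·19·21·21) = √159201 = 399.0000
MCC = 119 / 399.0000 = 0.2982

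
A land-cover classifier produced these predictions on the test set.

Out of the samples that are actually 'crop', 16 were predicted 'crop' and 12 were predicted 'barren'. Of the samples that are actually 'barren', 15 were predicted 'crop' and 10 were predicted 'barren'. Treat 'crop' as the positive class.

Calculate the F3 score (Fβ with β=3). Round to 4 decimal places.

Fβ = (1+β²)·TP / ((1+β²)·TP + β²·FN + FP), with β²=9
= 10·16 / (10·16 + 9·12 + 15) = 0.5654

0.5654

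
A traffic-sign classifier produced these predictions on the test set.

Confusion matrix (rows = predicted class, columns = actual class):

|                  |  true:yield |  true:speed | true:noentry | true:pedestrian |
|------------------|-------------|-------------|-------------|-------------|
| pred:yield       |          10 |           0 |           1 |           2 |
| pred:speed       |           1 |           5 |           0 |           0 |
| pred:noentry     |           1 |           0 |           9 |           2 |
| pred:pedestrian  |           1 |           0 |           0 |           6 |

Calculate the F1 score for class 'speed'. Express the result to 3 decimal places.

0.909

Take TP from the diagonal, FP from the rest of the 'speed' prediction marginal, FN from the rest of the 'speed' actual marginal.
F1 score = 2·TP/(2·TP+FP+FN).
speed: TP=5, FP=1+0+0=1, FN=0+0+0=0 → 10/11 = 0.9091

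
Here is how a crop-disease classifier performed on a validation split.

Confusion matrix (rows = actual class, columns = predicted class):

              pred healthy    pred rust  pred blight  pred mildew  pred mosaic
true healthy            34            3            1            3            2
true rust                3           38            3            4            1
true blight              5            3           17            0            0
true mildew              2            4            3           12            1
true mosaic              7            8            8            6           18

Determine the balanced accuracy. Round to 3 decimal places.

Balanced accuracy = mean of per-class recall.
  healthy: recall = 34/43 = 0.7907
  rust: recall = 38/49 = 0.7755
  blight: recall = 17/25 = 0.6800
  mildew: recall = 12/22 = 0.5455
  mosaic: recall = 18/47 = 0.3830
Mean = (0.7907 + 0.7755 + 0.6800 + 0.5455 + 0.3830) / 5 = 0.635

0.635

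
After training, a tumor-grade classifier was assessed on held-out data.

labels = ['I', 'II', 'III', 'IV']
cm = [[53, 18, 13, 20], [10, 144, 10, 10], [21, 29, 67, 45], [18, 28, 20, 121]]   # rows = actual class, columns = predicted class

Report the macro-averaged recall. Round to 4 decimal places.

0.5995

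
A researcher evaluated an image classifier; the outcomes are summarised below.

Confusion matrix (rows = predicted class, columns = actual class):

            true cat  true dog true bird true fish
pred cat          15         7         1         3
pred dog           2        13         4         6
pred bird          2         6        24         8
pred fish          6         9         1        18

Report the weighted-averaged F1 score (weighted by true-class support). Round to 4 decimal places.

Per-class F1 score (2·TP/(2·TP+FP+FN)):
  cat: TP=15, FP=7+1+3=11, FN=2+2+6=10 → 30/51 = 0.58824
  dog: TP=13, FP=2+4+6=12, FN=7+6+9=22 → 26/60 = 0.43333
  bird: TP=24, FP=2+6+8=16, FN=1+4+1=6 → 48/70 = 0.68571
  fish: TP=18, FP=6+9+1=16, FN=3+6+8=17 → 36/69 = 0.52174
Weighted-F1 score = Σ (supportᵢ/N)·F1 scoreᵢ with N=125: (25/125)·0.58824 + (35/125)·0.43333 + (30/125)·0.68571 + (35/125)·0.52174 = 0.5496

0.5496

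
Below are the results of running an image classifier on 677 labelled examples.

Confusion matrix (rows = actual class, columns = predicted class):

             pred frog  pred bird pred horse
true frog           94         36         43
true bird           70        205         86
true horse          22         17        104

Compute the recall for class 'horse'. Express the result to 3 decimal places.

0.727

One-vs-rest for 'horse': TP = diagonal; FP = other classes predicted 'horse'; FN = 'horse' predicted as other.
recall = TP/(TP+FN).
horse: TP=104, FN=22+17=39 → 104/143 = 0.7273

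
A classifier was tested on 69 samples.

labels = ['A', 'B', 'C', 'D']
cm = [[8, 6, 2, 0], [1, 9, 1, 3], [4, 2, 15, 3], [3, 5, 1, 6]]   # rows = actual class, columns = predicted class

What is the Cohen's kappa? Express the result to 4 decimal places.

Observed agreement pₒ = trace/N = 38/69 = 0.55072
Expected agreement pₑ = Σ (rowᵢ·colᵢ)/N² = (16·16 + 14·22 + 24·19 + 15·12)/69² = 0.25205
κ = (pₒ − pₑ)/(1 − pₑ) = (0.55072 − 0.25205)/(1 − 0.25205) = 0.3993

0.3993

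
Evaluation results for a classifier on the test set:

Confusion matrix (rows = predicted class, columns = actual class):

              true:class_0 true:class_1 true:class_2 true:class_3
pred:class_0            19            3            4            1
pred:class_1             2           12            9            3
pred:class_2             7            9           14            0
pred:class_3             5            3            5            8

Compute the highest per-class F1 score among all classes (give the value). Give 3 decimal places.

0.633

Per-class F1 score (2·TP/(2·TP+FP+FN)):
  class_0: TP=19, FP=3+4+1=8, FN=2+7+5=14 → 38/60 = 0.6333
  class_1: TP=12, FP=2+9+3=14, FN=3+9+3=15 → 24/53 = 0.4528
  class_2: TP=14, FP=7+9+0=16, FN=4+9+5=18 → 28/62 = 0.4516
  class_3: TP=8, FP=5+3+5=13, FN=1+3+0=4 → 16/33 = 0.4848
Highest is class 'class_0' with F1 score = 0.633.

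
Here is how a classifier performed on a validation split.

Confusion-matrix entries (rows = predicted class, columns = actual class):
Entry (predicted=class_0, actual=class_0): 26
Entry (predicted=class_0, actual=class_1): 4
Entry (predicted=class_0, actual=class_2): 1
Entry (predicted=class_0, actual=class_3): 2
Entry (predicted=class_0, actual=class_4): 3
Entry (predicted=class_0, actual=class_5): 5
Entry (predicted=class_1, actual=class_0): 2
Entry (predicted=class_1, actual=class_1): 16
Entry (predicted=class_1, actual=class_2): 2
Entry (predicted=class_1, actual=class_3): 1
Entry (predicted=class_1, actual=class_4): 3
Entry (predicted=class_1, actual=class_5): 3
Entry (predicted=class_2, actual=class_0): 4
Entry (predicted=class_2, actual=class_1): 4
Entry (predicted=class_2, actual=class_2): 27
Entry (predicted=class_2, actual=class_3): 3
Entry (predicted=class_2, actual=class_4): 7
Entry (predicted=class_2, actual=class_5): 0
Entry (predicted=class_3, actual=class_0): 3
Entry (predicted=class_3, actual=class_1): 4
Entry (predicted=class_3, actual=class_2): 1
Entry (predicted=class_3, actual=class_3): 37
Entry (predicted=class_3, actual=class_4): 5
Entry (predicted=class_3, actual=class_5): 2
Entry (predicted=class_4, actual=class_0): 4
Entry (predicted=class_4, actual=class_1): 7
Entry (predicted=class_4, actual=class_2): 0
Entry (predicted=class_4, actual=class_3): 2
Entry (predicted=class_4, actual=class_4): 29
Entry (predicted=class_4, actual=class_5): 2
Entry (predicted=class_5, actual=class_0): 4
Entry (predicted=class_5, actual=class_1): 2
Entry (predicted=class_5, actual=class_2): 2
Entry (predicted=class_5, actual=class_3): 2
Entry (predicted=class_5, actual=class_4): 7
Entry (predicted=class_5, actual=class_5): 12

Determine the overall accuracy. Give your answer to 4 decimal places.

Accuracy = trace / total = (26+16+27+37+29+12=147) / 238 = 147/238 = 0.6176

0.6176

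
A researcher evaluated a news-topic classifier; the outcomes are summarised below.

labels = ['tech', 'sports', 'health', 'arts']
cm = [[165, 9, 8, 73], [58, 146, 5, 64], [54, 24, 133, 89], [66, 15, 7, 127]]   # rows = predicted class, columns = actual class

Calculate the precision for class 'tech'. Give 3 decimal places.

Take TP from the diagonal, FP from the rest of the 'tech' prediction marginal, FN from the rest of the 'tech' actual marginal.
precision = TP/(TP+FP).
tech: TP=165, FP=9+8+73=90 → 165/255 = 0.6471

0.647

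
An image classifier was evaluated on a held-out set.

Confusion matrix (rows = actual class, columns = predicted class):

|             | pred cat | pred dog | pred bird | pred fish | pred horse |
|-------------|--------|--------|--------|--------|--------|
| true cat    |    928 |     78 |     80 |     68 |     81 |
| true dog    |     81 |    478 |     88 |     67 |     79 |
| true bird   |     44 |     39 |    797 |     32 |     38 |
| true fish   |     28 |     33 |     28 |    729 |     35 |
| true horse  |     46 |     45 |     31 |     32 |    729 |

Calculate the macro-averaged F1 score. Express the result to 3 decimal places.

Per-class F1 score (2·TP/(2·TP+FP+FN)):
  cat: TP=928, FP=81+44+28+46=199, FN=78+80+68+81=307 → 1856/2362 = 0.7858
  dog: TP=478, FP=78+39+33+45=195, FN=81+88+67+79=315 → 956/1466 = 0.6521
  bird: TP=797, FP=80+88+28+31=227, FN=44+39+32+38=153 → 1594/1974 = 0.8075
  fish: TP=729, FP=68+67+32+32=199, FN=28+33+28+35=124 → 1458/1781 = 0.8186
  horse: TP=729, FP=81+79+38+35=233, FN=46+45+31+32=154 → 1458/1845 = 0.7902
Macro-F1 score = mean = (0.7858 + 0.6521 + 0.8075 + 0.8186 + 0.7902) / 5 = 0.771

0.771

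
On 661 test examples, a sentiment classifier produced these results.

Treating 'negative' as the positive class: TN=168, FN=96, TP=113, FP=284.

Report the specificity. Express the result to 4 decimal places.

Specificity = TN/(TN+FP) = 168/(168+284) = 0.3717

0.3717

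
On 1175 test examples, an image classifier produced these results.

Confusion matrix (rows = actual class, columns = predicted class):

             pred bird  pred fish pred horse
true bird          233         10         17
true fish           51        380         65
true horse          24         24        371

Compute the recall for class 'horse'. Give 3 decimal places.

Take TP from the diagonal, FP from the rest of the 'horse' prediction marginal, FN from the rest of the 'horse' actual marginal.
recall = TP/(TP+FN).
horse: TP=371, FN=24+24=48 → 371/419 = 0.8854

0.885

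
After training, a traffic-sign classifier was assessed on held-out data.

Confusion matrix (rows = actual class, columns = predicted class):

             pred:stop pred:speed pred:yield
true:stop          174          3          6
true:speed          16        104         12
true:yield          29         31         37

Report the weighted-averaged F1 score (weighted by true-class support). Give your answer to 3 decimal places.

0.746

Per-class F1 score (2·TP/(2·TP+FP+FN)):
  stop: TP=174, FP=16+29=45, FN=3+6=9 → 348/402 = 0.8657
  speed: TP=104, FP=3+31=34, FN=16+12=28 → 208/270 = 0.7704
  yield: TP=37, FP=6+12=18, FN=29+31=60 → 74/152 = 0.4868
Weighted-F1 score = Σ (supportᵢ/N)·F1 scoreᵢ with N=412: (183/412)·0.8657 + (132/412)·0.7704 + (97/412)·0.4868 = 0.746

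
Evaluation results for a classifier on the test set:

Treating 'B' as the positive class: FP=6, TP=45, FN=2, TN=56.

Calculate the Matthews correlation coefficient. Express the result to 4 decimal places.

MCC = (TP·TN − FP·FN) / √((TP+FP)(TP+FN)(TN+FP)(TN+FN))
Numerator = 45·56 − 6·2 = 2508
Denominator = √(51·47·62·58) = √8619612 = 2935.9176
MCC = 2508 / 2935.9176 = 0.8542

0.8542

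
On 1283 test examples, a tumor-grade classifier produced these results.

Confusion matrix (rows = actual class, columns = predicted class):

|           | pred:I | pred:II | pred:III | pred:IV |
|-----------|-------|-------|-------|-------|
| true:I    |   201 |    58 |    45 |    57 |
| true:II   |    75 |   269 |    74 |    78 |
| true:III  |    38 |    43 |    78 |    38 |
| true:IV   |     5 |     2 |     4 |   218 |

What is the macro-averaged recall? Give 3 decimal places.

0.612

Per-class recall (TP/(TP+FN)):
  I: TP=201, FN=58+45+57=160 → 201/361 = 0.5568
  II: TP=269, FN=75+74+78=227 → 269/496 = 0.5423
  III: TP=78, FN=38+43+38=119 → 78/197 = 0.3959
  IV: TP=218, FN=5+2+4=11 → 218/229 = 0.9520
Macro-recall = mean = (0.5568 + 0.5423 + 0.3959 + 0.9520) / 4 = 0.612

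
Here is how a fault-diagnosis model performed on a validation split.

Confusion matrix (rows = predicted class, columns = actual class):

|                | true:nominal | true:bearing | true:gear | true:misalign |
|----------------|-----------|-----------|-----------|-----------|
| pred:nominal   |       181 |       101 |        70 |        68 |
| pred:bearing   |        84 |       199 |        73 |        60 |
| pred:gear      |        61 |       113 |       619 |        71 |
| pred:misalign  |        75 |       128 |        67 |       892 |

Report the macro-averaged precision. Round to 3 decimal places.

0.598

Per-class precision (TP/(TP+FP)):
  nominal: TP=181, FP=101+70+68=239 → 181/420 = 0.4310
  bearing: TP=199, FP=84+73+60=217 → 199/416 = 0.4784
  gear: TP=619, FP=61+113+71=245 → 619/864 = 0.7164
  misalign: TP=892, FP=75+128+67=270 → 892/1162 = 0.7676
Macro-precision = mean = (0.4310 + 0.4784 + 0.7164 + 0.7676) / 4 = 0.598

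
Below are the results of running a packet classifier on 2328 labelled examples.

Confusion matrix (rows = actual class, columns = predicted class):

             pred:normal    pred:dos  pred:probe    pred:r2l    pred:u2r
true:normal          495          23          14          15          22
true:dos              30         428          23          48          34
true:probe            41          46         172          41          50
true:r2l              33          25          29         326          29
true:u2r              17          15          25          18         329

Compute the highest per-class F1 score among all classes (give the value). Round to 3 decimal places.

Per-class F1 score (2·TP/(2·TP+FP+FN)):
  normal: TP=495, FP=30+41+33+17=121, FN=23+14+15+22=74 → 990/1185 = 0.8354
  dos: TP=428, FP=23+46+25+15=109, FN=30+23+48+34=135 → 856/1100 = 0.7782
  probe: TP=172, FP=14+23+29+25=91, FN=41+46+41+50=178 → 344/613 = 0.5612
  r2l: TP=326, FP=15+48+41+18=122, FN=33+25+29+29=116 → 652/890 = 0.7326
  u2r: TP=329, FP=22+34+50+29=135, FN=17+15+25+18=75 → 658/868 = 0.7581
Highest is class 'normal' with F1 score = 0.835.

0.835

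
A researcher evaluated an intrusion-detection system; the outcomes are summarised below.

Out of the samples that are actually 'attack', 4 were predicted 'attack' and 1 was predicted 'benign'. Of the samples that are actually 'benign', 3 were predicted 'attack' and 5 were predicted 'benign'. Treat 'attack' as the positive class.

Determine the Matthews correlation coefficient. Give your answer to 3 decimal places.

MCC = (TP·TN − FP·FN) / √((TP+FP)(TP+FN)(TN+FP)(TN+FN))
Numerator = 4·5 − 3·1 = 17
Denominator = √(7·5·8·6) = √1680 = 40.9878
MCC = 17 / 40.9878 = 0.415

0.415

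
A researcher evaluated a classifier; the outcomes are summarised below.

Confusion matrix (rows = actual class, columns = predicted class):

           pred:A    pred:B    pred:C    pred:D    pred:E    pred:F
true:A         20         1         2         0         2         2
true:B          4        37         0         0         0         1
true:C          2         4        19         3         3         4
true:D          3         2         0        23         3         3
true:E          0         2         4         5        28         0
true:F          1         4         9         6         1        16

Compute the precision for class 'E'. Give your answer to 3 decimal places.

Take TP from the diagonal, FP from the rest of the 'E' prediction marginal, FN from the rest of the 'E' actual marginal.
precision = TP/(TP+FP).
E: TP=28, FP=2+0+3+3+1=9 → 28/37 = 0.7568

0.757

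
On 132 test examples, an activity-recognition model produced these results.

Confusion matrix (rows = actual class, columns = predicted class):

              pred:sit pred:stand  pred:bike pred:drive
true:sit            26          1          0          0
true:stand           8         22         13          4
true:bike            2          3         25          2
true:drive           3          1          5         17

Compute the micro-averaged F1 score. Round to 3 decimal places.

Micro-averaging pools counts across classes: ΣTP=90, ΣFP=42, ΣFN=42.
Micro-F1 score = 2·TP/(2·TP+FP+FN) on pooled counts = 0.682 (equals overall accuracy in single-label multiclass).

0.682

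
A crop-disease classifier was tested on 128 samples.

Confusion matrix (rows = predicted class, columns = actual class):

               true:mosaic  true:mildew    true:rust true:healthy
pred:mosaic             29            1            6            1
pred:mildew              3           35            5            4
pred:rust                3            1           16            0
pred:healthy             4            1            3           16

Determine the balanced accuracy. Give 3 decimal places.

0.740

Balanced accuracy = mean of per-class recall.
  mosaic: recall = 29/39 = 0.7436
  mildew: recall = 35/38 = 0.9211
  rust: recall = 16/30 = 0.5333
  healthy: recall = 16/21 = 0.7619
Mean = (0.7436 + 0.9211 + 0.5333 + 0.7619) / 4 = 0.740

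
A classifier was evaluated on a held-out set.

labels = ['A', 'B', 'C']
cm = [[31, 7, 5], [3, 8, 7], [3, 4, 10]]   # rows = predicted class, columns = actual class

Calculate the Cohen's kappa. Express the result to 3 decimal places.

0.401

Observed agreement pₒ = trace/N = 49/78 = 0.6282
Expected agreement pₑ = Σ (rowᵢ·colᵢ)/N² = (37·43 + 19·18 + 22·17)/78² = 0.3792
κ = (pₒ − pₑ)/(1 − pₑ) = (0.6282 − 0.3792)/(1 − 0.3792) = 0.401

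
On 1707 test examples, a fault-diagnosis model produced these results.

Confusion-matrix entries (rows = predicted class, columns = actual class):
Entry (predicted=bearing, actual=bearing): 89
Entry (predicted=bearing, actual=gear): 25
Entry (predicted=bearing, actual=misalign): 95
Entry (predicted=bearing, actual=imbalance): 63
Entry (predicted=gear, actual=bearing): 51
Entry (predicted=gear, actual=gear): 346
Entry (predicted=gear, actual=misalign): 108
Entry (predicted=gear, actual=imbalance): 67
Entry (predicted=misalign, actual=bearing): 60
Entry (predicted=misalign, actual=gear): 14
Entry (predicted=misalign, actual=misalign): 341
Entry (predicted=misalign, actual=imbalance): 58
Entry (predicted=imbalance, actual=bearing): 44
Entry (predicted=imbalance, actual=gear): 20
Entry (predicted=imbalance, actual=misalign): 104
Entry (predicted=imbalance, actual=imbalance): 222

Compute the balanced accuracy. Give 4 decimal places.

Balanced accuracy = mean of per-class recall.
  bearing: recall = 89/244 = 0.36475
  gear: recall = 346/405 = 0.85432
  misalign: recall = 341/648 = 0.52623
  imbalance: recall = 222/410 = 0.54146
Mean = (0.36475 + 0.85432 + 0.52623 + 0.54146) / 4 = 0.5717

0.5717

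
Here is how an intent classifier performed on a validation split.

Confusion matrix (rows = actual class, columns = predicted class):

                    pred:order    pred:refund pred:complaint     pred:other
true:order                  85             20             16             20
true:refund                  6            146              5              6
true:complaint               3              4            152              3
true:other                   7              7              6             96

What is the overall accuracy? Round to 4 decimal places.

0.8230

Accuracy = trace / total = (85+146+152+96=479) / 582 = 479/582 = 0.8230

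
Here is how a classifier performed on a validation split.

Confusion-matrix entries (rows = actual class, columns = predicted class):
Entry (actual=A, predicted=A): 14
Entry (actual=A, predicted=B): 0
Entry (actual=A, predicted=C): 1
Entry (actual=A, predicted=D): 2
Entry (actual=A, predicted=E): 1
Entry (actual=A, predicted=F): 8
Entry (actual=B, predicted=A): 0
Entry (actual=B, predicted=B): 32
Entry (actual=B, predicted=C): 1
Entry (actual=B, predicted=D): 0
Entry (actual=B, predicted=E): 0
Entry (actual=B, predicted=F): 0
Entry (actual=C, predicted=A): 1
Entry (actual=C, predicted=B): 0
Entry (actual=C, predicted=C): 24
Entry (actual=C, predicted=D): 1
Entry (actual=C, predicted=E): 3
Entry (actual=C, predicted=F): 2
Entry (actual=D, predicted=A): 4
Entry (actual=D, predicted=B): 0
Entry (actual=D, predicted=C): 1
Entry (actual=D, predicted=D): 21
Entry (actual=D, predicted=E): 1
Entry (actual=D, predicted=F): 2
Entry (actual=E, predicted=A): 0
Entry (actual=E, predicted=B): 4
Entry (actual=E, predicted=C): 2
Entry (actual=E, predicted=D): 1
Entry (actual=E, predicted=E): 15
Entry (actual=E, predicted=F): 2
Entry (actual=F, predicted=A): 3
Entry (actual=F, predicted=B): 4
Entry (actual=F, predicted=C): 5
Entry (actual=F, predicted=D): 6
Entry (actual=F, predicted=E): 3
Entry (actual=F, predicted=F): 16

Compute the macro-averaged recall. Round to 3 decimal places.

Per-class recall (TP/(TP+FN)):
  A: TP=14, FN=0+1+2+1+8=12 → 14/26 = 0.5385
  B: TP=32, FN=0+1+0+0+0=1 → 32/33 = 0.9697
  C: TP=24, FN=1+0+1+3+2=7 → 24/31 = 0.7742
  D: TP=21, FN=4+0+1+1+2=8 → 21/29 = 0.7241
  E: TP=15, FN=0+4+2+1+2=9 → 15/24 = 0.6250
  F: TP=16, FN=3+4+5+6+3=21 → 16/37 = 0.4324
Macro-recall = mean = (0.5385 + 0.9697 + 0.7742 + 0.7241 + 0.6250 + 0.4324) / 6 = 0.677

0.677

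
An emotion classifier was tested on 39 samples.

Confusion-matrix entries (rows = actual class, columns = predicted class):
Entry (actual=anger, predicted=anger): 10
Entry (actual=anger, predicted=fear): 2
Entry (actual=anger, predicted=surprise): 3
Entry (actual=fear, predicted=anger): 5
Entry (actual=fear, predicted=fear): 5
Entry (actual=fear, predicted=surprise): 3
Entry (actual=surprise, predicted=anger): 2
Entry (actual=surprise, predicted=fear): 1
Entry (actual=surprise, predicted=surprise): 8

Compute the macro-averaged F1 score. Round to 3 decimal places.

Per-class F1 score (2·TP/(2·TP+FP+FN)):
  anger: TP=10, FP=5+2=7, FN=2+3=5 → 20/32 = 0.6250
  fear: TP=5, FP=2+1=3, FN=5+3=8 → 10/21 = 0.4762
  surprise: TP=8, FP=3+3=6, FN=2+1=3 → 16/25 = 0.6400
Macro-F1 score = mean = (0.6250 + 0.4762 + 0.6400) / 3 = 0.580

0.580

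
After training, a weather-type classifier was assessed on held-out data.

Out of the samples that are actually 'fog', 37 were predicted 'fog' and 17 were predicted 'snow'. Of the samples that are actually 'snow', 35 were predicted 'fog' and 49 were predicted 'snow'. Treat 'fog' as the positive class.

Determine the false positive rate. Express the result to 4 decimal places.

0.4167

FPR = FP/(FP+TN) = 35/(35+49) = 0.4167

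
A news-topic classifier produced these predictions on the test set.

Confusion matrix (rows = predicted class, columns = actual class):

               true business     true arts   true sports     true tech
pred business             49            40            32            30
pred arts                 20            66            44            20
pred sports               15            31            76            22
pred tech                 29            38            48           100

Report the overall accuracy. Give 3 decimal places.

Accuracy = trace / total = (49+66+76+100=291) / 660 = 291/660 = 0.441

0.441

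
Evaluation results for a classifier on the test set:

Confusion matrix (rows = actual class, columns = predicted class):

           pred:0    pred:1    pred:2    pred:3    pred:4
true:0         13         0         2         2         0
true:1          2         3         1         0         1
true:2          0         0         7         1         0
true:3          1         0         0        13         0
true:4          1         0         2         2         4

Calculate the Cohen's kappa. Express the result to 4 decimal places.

0.6447

Observed agreement pₒ = trace/N = 40/55 = 0.72727
Expected agreement pₑ = Σ (rowᵢ·colᵢ)/N² = (17·17 + 7·3 + 8·12 + 14·18 + 9·5)/55² = 0.23240
κ = (pₒ − pₑ)/(1 − pₑ) = (0.72727 − 0.23240)/(1 − 0.23240) = 0.6447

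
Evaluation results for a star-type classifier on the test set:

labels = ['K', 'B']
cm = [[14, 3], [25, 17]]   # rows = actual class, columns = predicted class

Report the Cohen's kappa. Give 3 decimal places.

Observed agreement pₒ = trace/N = 31/59 = 0.5254
Expected agreement pₑ = Σ (rowᵢ·colᵢ)/N² = (17·39 + 42·20)/59² = 0.4318
κ = (pₒ − pₑ)/(1 − pₑ) = (0.5254 − 0.4318)/(1 − 0.4318) = 0.165

0.165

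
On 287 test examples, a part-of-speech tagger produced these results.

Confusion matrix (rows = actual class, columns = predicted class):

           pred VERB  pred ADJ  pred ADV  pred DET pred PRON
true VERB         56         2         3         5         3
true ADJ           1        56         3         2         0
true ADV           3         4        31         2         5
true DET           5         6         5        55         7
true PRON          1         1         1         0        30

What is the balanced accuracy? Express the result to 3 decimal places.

0.804

Balanced accuracy = mean of per-class recall.
  VERB: recall = 56/69 = 0.8116
  ADJ: recall = 56/62 = 0.9032
  ADV: recall = 31/45 = 0.6889
  DET: recall = 55/78 = 0.7051
  PRON: recall = 30/33 = 0.9091
Mean = (0.8116 + 0.9032 + 0.6889 + 0.7051 + 0.9091) / 5 = 0.804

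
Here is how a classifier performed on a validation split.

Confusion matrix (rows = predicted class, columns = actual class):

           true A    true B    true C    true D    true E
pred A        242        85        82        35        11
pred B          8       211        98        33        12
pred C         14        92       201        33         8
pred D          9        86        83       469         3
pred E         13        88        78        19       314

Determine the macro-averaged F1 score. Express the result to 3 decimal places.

Per-class F1 score (2·TP/(2·TP+FP+FN)):
  A: TP=242, FP=85+82+35+11=213, FN=8+14+9+13=44 → 484/741 = 0.6532
  B: TP=211, FP=8+98+33+12=151, FN=85+92+86+88=351 → 422/924 = 0.4567
  C: TP=201, FP=14+92+33+8=147, FN=82+98+83+78=341 → 402/890 = 0.4517
  D: TP=469, FP=9+86+83+3=181, FN=35+33+33+19=120 → 938/1239 = 0.7571
  E: TP=314, FP=13+88+78+19=198, FN=11+12+8+3=34 → 628/860 = 0.7302
Macro-F1 score = mean = (0.6532 + 0.4567 + 0.4517 + 0.7571 + 0.7302) / 5 = 0.610

0.610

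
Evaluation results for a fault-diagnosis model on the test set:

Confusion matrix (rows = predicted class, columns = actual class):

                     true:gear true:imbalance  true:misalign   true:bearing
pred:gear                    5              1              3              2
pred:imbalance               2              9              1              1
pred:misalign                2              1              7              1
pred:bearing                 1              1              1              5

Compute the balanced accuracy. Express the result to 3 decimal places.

Balanced accuracy = mean of per-class recall.
  gear: recall = 5/10 = 0.5000
  imbalance: recall = 9/12 = 0.7500
  misalign: recall = 7/12 = 0.5833
  bearing: recall = 5/9 = 0.5556
Mean = (0.5000 + 0.7500 + 0.5833 + 0.5556) / 4 = 0.597

0.597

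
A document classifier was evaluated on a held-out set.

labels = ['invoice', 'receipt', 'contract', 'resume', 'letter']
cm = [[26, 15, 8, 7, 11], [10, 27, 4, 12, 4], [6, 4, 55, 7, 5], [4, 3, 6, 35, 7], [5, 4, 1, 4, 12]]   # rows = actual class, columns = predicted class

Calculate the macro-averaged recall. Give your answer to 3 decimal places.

0.535

Per-class recall (TP/(TP+FN)):
  invoice: TP=26, FN=15+8+7+11=41 → 26/67 = 0.3881
  receipt: TP=27, FN=10+4+12+4=30 → 27/57 = 0.4737
  contract: TP=55, FN=6+4+7+5=22 → 55/77 = 0.7143
  resume: TP=35, FN=4+3+6+7=20 → 35/55 = 0.6364
  letter: TP=12, FN=5+4+1+4=14 → 12/26 = 0.4615
Macro-recall = mean = (0.3881 + 0.4737 + 0.7143 + 0.6364 + 0.4615) / 5 = 0.535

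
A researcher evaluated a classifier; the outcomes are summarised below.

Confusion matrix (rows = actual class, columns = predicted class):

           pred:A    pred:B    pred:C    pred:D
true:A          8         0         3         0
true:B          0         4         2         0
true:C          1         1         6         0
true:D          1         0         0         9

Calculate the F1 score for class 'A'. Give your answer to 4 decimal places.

0.7619

Take TP from the diagonal, FP from the rest of the 'A' prediction marginal, FN from the rest of the 'A' actual marginal.
F1 score = 2·TP/(2·TP+FP+FN).
A: TP=8, FP=0+1+1=2, FN=0+3+0=3 → 16/21 = 0.76190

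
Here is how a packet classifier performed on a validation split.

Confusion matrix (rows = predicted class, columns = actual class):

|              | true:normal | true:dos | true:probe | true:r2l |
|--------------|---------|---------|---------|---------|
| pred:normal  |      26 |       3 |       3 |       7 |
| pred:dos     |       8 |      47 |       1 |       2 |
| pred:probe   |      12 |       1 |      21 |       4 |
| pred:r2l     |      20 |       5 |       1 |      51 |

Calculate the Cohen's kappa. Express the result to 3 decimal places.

0.572

Observed agreement pₒ = trace/N = 145/212 = 0.6840
Expected agreement pₑ = Σ (rowᵢ·colᵢ)/N² = (66·39 + 56·58 + 26·38 + 64·77)/212² = 0.2612
κ = (pₒ − pₑ)/(1 − pₑ) = (0.6840 − 0.2612)/(1 − 0.2612) = 0.572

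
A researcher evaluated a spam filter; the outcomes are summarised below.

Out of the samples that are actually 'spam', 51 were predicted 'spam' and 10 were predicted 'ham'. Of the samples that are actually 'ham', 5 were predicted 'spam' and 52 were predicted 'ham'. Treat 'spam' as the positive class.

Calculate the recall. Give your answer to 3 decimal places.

Recall = TP/(TP+FN) = 51/(51+10) = 51/61 = 0.836

0.836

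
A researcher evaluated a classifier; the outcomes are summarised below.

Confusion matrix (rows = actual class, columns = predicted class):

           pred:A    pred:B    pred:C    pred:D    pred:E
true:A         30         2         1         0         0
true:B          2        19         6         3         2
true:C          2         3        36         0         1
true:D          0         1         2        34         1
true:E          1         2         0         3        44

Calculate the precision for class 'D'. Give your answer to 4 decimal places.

Take TP from the diagonal, FP from the rest of the 'D' prediction marginal, FN from the rest of the 'D' actual marginal.
precision = TP/(TP+FP).
D: TP=34, FP=0+3+0+3=6 → 34/40 = 0.85000

0.8500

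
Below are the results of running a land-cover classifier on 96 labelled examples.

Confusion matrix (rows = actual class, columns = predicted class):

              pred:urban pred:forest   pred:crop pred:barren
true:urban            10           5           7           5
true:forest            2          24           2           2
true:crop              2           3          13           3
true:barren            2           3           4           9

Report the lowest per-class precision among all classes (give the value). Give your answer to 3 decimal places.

0.474

Per-class precision (TP/(TP+FP)):
  urban: TP=10, FP=2+2+2=6 → 10/16 = 0.6250
  forest: TP=24, FP=5+3+3=11 → 24/35 = 0.6857
  crop: TP=13, FP=7+2+4=13 → 13/26 = 0.5000
  barren: TP=9, FP=5+2+3=10 → 9/19 = 0.4737
Lowest is class 'barren' with precision = 0.474.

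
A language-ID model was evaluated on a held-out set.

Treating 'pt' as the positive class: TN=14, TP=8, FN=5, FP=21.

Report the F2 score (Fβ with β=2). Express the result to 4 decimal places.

Fβ = (1+β²)·TP / ((1+β²)·TP + β²·FN + FP), with β²=4
= 5·8 / (5·8 + 4·5 + 21) = 0.4938

0.4938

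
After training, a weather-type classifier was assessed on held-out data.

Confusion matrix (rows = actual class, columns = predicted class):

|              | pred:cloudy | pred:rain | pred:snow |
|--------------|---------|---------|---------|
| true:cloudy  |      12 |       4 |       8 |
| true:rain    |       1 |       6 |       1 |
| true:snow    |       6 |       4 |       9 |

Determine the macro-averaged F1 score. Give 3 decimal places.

Per-class F1 score (2·TP/(2·TP+FP+FN)):
  cloudy: TP=12, FP=1+6=7, FN=4+8=12 → 24/43 = 0.5581
  rain: TP=6, FP=4+4=8, FN=1+1=2 → 12/22 = 0.5455
  snow: TP=9, FP=8+1=9, FN=6+4=10 → 18/37 = 0.4865
Macro-F1 score = mean = (0.5581 + 0.5455 + 0.4865) / 3 = 0.530

0.530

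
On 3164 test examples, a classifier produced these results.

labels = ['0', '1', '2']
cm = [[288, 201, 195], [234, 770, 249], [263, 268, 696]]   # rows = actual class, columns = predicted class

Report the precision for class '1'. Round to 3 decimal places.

0.621

Treat '1' as positive and all other classes as negative.
precision = TP/(TP+FP).
1: TP=770, FP=201+268=469 → 770/1239 = 0.6215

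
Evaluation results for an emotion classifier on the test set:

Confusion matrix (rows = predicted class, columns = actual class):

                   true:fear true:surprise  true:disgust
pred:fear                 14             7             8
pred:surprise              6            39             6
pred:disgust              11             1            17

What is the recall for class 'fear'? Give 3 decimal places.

0.452

One-vs-rest for 'fear': TP = diagonal; FP = other classes predicted 'fear'; FN = 'fear' predicted as other.
recall = TP/(TP+FN).
fear: TP=14, FN=6+11=17 → 14/31 = 0.4516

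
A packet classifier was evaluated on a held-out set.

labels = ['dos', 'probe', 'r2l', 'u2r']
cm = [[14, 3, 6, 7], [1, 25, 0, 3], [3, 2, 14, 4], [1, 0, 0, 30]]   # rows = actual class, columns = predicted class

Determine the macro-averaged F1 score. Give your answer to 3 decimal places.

0.718

Per-class F1 score (2·TP/(2·TP+FP+FN)):
  dos: TP=14, FP=1+3+1=5, FN=3+6+7=16 → 28/49 = 0.5714
  probe: TP=25, FP=3+2+0=5, FN=1+0+3=4 → 50/59 = 0.8475
  r2l: TP=14, FP=6+0+0=6, FN=3+2+4=9 → 28/43 = 0.6512
  u2r: TP=30, FP=7+3+4=14, FN=1+0+0=1 → 60/75 = 0.8000
Macro-F1 score = mean = (0.5714 + 0.8475 + 0.6512 + 0.8000) / 4 = 0.718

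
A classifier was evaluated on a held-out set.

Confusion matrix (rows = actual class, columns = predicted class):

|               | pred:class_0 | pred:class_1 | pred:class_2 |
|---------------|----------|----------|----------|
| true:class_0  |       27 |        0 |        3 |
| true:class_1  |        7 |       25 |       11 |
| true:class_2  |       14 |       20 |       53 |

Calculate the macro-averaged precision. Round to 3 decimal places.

0.636

Per-class precision (TP/(TP+FP)):
  class_0: TP=27, FP=7+14=21 → 27/48 = 0.5625
  class_1: TP=25, FP=0+20=20 → 25/45 = 0.5556
  class_2: TP=53, FP=3+11=14 → 53/67 = 0.7910
Macro-precision = mean = (0.5625 + 0.5556 + 0.7910) / 3 = 0.636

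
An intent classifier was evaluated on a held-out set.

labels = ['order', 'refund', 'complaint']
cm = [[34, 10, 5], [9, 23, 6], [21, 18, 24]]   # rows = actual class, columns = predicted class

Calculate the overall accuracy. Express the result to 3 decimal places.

0.540

Accuracy = trace / total = (34+23+24=81) / 150 = 81/150 = 0.540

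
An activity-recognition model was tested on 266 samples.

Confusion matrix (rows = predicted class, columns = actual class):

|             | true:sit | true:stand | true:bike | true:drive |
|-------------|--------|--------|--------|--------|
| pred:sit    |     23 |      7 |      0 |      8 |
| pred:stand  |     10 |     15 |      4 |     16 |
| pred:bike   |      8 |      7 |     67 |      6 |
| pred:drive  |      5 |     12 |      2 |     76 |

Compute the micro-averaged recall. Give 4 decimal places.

0.6805

Micro-averaging pools counts across classes: ΣTP=181, ΣFP=85, ΣFN=85.
Micro-recall = TP/(TP+FN) on pooled counts = 0.6805 (equals overall accuracy in single-label multiclass).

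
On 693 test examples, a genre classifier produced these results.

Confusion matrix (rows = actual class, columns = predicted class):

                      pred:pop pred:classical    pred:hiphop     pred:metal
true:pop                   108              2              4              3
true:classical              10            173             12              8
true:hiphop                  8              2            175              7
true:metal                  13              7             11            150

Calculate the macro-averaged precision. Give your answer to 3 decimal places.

0.869

Per-class precision (TP/(TP+FP)):
  pop: TP=108, FP=10+8+13=31 → 108/139 = 0.7770
  classical: TP=173, FP=2+2+7=11 → 173/184 = 0.9402
  hiphop: TP=175, FP=4+12+11=27 → 175/202 = 0.8663
  metal: TP=150, FP=3+8+7=18 → 150/168 = 0.8929
Macro-precision = mean = (0.7770 + 0.9402 + 0.8663 + 0.8929) / 4 = 0.869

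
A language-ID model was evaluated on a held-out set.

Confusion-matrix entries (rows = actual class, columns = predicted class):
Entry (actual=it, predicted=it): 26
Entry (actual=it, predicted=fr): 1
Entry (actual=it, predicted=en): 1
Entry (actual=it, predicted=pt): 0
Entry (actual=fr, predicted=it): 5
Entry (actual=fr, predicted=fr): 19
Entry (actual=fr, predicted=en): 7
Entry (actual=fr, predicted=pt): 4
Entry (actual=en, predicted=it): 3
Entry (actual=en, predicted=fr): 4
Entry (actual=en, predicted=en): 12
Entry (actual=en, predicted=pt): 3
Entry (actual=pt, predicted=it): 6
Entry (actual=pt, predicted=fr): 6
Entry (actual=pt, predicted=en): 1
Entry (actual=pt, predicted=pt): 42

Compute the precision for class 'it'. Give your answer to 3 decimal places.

0.650

precision = TP/(TP+FP).
it: TP=26, FP=5+3+6=14 → 26/40 = 0.6500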